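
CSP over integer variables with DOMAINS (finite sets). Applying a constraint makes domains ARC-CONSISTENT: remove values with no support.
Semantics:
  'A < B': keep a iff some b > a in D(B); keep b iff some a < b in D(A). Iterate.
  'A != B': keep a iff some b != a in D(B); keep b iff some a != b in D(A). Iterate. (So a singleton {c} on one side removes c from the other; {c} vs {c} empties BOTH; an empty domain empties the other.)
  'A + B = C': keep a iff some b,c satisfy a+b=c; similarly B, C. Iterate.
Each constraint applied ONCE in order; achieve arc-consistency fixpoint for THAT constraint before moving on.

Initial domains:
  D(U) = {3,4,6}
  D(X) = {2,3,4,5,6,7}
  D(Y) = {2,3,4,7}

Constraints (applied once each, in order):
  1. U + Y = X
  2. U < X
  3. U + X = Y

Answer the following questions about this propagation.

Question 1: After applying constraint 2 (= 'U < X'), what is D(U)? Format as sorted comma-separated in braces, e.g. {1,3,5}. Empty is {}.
Answer: {3,4}

Derivation:
Constraint 1 (U + Y = X) on D(U)={3,4,6} D(Y)={2,3,4,7} D(X)={2,3,4,5,6,7}: U {3,4,6}->{3,4}; Y {2,3,4,7}->{2,3,4}; X {2,3,4,5,6,7}->{5,6,7}
Constraint 2 (U < X) on D(U)={3,4} D(X)={5,6,7}: no change
So after constraint 2: D(U) = {3,4}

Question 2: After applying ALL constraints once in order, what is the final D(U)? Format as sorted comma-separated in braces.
Answer: {}

Derivation:
Constraint 1 (U + Y = X) on D(U)={3,4,6} D(Y)={2,3,4,7} D(X)={2,3,4,5,6,7}: U {3,4,6}->{3,4}; Y {2,3,4,7}->{2,3,4}; X {2,3,4,5,6,7}->{5,6,7}
Constraint 2 (U < X) on D(U)={3,4} D(X)={5,6,7}: no change
Constraint 3 (U + X = Y) on D(U)={3,4} D(X)={5,6,7} D(Y)={2,3,4}: U {3,4}->{}; X {5,6,7}->{}; Y {2,3,4}->{}
So after all 3 constraints: D(U) = {}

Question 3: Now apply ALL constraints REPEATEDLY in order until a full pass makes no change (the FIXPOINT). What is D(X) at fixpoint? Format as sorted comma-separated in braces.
Answer: {}

Derivation:
pass 0 (initial): D(X)={2,3,4,5,6,7}
pass 1: U {3,4,6}->{}; X {2,3,4,5,6,7}->{}; Y {2,3,4,7}->{}
pass 2: no change
Fixpoint after 2 passes: D(X) = {}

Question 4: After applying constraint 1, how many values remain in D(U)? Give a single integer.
Answer: 2

Derivation:
Constraint 1 (U + Y = X) on D(U)={3,4,6} D(Y)={2,3,4,7} D(X)={2,3,4,5,6,7}: U {3,4,6}->{3,4}; Y {2,3,4,7}->{2,3,4}; X {2,3,4,5,6,7}->{5,6,7}
So after constraint 1: D(U)={3,4}, size = 2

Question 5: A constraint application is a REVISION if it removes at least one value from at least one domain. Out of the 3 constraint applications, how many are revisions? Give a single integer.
Constraint 1 (U + Y = X) on D(U)={3,4,6} D(Y)={2,3,4,7} D(X)={2,3,4,5,6,7}: U {3,4,6}->{3,4}; Y {2,3,4,7}->{2,3,4}; X {2,3,4,5,6,7}->{5,6,7} => REVISION
Constraint 2 (U < X) on D(U)={3,4} D(X)={5,6,7}: no change => not a revision
Constraint 3 (U + X = Y) on D(U)={3,4} D(X)={5,6,7} D(Y)={2,3,4}: U {3,4}->{}; X {5,6,7}->{}; Y {2,3,4}->{} => REVISION
Total revisions = 2

Answer: 2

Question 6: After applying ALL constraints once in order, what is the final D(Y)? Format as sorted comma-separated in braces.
Constraint 1 (U + Y = X) on D(U)={3,4,6} D(Y)={2,3,4,7} D(X)={2,3,4,5,6,7}: U {3,4,6}->{3,4}; Y {2,3,4,7}->{2,3,4}; X {2,3,4,5,6,7}->{5,6,7}
Constraint 2 (U < X) on D(U)={3,4} D(X)={5,6,7}: no change
Constraint 3 (U + X = Y) on D(U)={3,4} D(X)={5,6,7} D(Y)={2,3,4}: U {3,4}->{}; X {5,6,7}->{}; Y {2,3,4}->{}
So after all 3 constraints: D(Y) = {}

Answer: {}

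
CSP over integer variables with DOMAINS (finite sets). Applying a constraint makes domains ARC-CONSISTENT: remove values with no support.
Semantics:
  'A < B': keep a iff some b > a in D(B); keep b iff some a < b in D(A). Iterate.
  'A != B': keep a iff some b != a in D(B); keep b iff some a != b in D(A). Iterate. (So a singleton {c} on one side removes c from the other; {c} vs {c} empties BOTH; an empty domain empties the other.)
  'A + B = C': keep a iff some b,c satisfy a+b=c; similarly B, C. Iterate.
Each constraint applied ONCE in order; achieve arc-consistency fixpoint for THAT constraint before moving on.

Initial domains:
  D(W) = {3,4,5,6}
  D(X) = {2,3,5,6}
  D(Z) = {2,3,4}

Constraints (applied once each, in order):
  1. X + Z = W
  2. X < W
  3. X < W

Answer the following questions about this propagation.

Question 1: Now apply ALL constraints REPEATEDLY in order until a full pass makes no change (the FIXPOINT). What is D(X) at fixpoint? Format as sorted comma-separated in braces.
Answer: {2,3}

Derivation:
pass 0 (initial): D(X)={2,3,5,6}
pass 1: W {3,4,5,6}->{4,5,6}; X {2,3,5,6}->{2,3}
pass 2: no change
Fixpoint after 2 passes: D(X) = {2,3}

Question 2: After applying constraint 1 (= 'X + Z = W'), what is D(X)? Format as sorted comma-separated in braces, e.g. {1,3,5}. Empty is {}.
Answer: {2,3}

Derivation:
Constraint 1 (X + Z = W) on D(X)={2,3,5,6} D(Z)={2,3,4} D(W)={3,4,5,6}: X {2,3,5,6}->{2,3}; W {3,4,5,6}->{4,5,6}
So after constraint 1: D(X) = {2,3}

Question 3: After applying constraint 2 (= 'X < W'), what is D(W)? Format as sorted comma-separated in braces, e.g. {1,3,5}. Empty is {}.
Constraint 1 (X + Z = W) on D(X)={2,3,5,6} D(Z)={2,3,4} D(W)={3,4,5,6}: X {2,3,5,6}->{2,3}; W {3,4,5,6}->{4,5,6}
Constraint 2 (X < W) on D(X)={2,3} D(W)={4,5,6}: no change
So after constraint 2: D(W) = {4,5,6}

Answer: {4,5,6}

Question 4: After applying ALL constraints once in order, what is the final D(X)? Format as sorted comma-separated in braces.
Answer: {2,3}

Derivation:
Constraint 1 (X + Z = W) on D(X)={2,3,5,6} D(Z)={2,3,4} D(W)={3,4,5,6}: X {2,3,5,6}->{2,3}; W {3,4,5,6}->{4,5,6}
Constraint 2 (X < W) on D(X)={2,3} D(W)={4,5,6}: no change
Constraint 3 (X < W) on D(X)={2,3} D(W)={4,5,6}: no change
So after all 3 constraints: D(X) = {2,3}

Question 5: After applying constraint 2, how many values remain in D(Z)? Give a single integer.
Constraint 1 (X + Z = W) on D(X)={2,3,5,6} D(Z)={2,3,4} D(W)={3,4,5,6}: X {2,3,5,6}->{2,3}; W {3,4,5,6}->{4,5,6}
Constraint 2 (X < W) on D(X)={2,3} D(W)={4,5,6}: no change
So after constraint 2: D(Z)={2,3,4}, size = 3

Answer: 3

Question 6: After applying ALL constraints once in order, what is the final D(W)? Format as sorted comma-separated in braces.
Constraint 1 (X + Z = W) on D(X)={2,3,5,6} D(Z)={2,3,4} D(W)={3,4,5,6}: X {2,3,5,6}->{2,3}; W {3,4,5,6}->{4,5,6}
Constraint 2 (X < W) on D(X)={2,3} D(W)={4,5,6}: no change
Constraint 3 (X < W) on D(X)={2,3} D(W)={4,5,6}: no change
So after all 3 constraints: D(W) = {4,5,6}

Answer: {4,5,6}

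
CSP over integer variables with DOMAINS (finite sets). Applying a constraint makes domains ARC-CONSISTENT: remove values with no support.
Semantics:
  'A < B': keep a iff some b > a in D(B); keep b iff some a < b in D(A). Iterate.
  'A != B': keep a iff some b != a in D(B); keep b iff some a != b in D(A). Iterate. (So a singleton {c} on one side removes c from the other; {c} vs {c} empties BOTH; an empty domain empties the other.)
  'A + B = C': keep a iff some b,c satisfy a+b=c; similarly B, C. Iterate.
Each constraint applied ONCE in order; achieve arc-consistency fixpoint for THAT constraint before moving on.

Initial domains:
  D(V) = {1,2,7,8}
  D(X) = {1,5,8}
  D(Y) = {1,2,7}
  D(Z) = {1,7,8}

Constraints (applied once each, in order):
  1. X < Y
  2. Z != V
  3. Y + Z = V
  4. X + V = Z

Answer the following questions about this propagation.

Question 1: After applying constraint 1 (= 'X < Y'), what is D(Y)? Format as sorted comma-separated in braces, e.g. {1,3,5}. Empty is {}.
Constraint 1 (X < Y) on D(X)={1,5,8} D(Y)={1,2,7}: X {1,5,8}->{1,5}; Y {1,2,7}->{2,7}
So after constraint 1: D(Y) = {2,7}

Answer: {2,7}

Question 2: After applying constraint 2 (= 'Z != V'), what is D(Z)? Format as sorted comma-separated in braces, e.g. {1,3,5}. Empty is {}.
Constraint 1 (X < Y) on D(X)={1,5,8} D(Y)={1,2,7}: X {1,5,8}->{1,5}; Y {1,2,7}->{2,7}
Constraint 2 (Z != V) on D(Z)={1,7,8} D(V)={1,2,7,8}: no change
So after constraint 2: D(Z) = {1,7,8}

Answer: {1,7,8}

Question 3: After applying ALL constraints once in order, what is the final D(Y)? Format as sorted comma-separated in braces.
Answer: {7}

Derivation:
Constraint 1 (X < Y) on D(X)={1,5,8} D(Y)={1,2,7}: X {1,5,8}->{1,5}; Y {1,2,7}->{2,7}
Constraint 2 (Z != V) on D(Z)={1,7,8} D(V)={1,2,7,8}: no change
Constraint 3 (Y + Z = V) on D(Y)={2,7} D(Z)={1,7,8} D(V)={1,2,7,8}: Y {2,7}->{7}; Z {1,7,8}->{1}; V {1,2,7,8}->{8}
Constraint 4 (X + V = Z) on D(X)={1,5} D(V)={8} D(Z)={1}: X {1,5}->{}; V {8}->{}; Z {1}->{}
So after all 4 constraints: D(Y) = {7}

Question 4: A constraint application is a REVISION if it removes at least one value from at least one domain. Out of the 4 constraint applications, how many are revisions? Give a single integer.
Answer: 3

Derivation:
Constraint 1 (X < Y) on D(X)={1,5,8} D(Y)={1,2,7}: X {1,5,8}->{1,5}; Y {1,2,7}->{2,7} => REVISION
Constraint 2 (Z != V) on D(Z)={1,7,8} D(V)={1,2,7,8}: no change => not a revision
Constraint 3 (Y + Z = V) on D(Y)={2,7} D(Z)={1,7,8} D(V)={1,2,7,8}: Y {2,7}->{7}; Z {1,7,8}->{1}; V {1,2,7,8}->{8} => REVISION
Constraint 4 (X + V = Z) on D(X)={1,5} D(V)={8} D(Z)={1}: X {1,5}->{}; V {8}->{}; Z {1}->{} => REVISION
Total revisions = 3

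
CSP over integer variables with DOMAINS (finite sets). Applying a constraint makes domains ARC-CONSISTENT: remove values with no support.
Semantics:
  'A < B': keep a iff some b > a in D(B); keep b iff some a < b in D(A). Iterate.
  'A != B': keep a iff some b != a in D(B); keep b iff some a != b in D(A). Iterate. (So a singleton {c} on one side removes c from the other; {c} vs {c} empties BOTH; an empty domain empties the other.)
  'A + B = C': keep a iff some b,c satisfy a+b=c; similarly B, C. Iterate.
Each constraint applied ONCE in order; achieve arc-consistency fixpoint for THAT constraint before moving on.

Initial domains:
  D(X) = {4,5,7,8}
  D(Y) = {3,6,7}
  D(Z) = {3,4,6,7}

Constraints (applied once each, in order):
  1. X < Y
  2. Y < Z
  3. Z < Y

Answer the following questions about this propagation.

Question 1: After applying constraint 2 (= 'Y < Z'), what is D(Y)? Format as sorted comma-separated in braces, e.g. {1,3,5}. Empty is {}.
Constraint 1 (X < Y) on D(X)={4,5,7,8} D(Y)={3,6,7}: X {4,5,7,8}->{4,5}; Y {3,6,7}->{6,7}
Constraint 2 (Y < Z) on D(Y)={6,7} D(Z)={3,4,6,7}: Y {6,7}->{6}; Z {3,4,6,7}->{7}
So after constraint 2: D(Y) = {6}

Answer: {6}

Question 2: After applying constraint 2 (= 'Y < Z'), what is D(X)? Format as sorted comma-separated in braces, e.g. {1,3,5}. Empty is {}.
Answer: {4,5}

Derivation:
Constraint 1 (X < Y) on D(X)={4,5,7,8} D(Y)={3,6,7}: X {4,5,7,8}->{4,5}; Y {3,6,7}->{6,7}
Constraint 2 (Y < Z) on D(Y)={6,7} D(Z)={3,4,6,7}: Y {6,7}->{6}; Z {3,4,6,7}->{7}
So after constraint 2: D(X) = {4,5}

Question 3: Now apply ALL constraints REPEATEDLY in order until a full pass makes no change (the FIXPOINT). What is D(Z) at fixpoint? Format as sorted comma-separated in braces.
Answer: {}

Derivation:
pass 0 (initial): D(Z)={3,4,6,7}
pass 1: X {4,5,7,8}->{4,5}; Y {3,6,7}->{}; Z {3,4,6,7}->{}
pass 2: X {4,5}->{}
pass 3: no change
Fixpoint after 3 passes: D(Z) = {}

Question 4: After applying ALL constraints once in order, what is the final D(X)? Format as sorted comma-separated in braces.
Answer: {4,5}

Derivation:
Constraint 1 (X < Y) on D(X)={4,5,7,8} D(Y)={3,6,7}: X {4,5,7,8}->{4,5}; Y {3,6,7}->{6,7}
Constraint 2 (Y < Z) on D(Y)={6,7} D(Z)={3,4,6,7}: Y {6,7}->{6}; Z {3,4,6,7}->{7}
Constraint 3 (Z < Y) on D(Z)={7} D(Y)={6}: Z {7}->{}; Y {6}->{}
So after all 3 constraints: D(X) = {4,5}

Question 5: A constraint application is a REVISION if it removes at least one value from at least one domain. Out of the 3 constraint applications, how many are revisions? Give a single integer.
Answer: 3

Derivation:
Constraint 1 (X < Y) on D(X)={4,5,7,8} D(Y)={3,6,7}: X {4,5,7,8}->{4,5}; Y {3,6,7}->{6,7} => REVISION
Constraint 2 (Y < Z) on D(Y)={6,7} D(Z)={3,4,6,7}: Y {6,7}->{6}; Z {3,4,6,7}->{7} => REVISION
Constraint 3 (Z < Y) on D(Z)={7} D(Y)={6}: Z {7}->{}; Y {6}->{} => REVISION
Total revisions = 3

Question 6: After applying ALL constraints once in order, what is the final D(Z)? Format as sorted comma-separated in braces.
Constraint 1 (X < Y) on D(X)={4,5,7,8} D(Y)={3,6,7}: X {4,5,7,8}->{4,5}; Y {3,6,7}->{6,7}
Constraint 2 (Y < Z) on D(Y)={6,7} D(Z)={3,4,6,7}: Y {6,7}->{6}; Z {3,4,6,7}->{7}
Constraint 3 (Z < Y) on D(Z)={7} D(Y)={6}: Z {7}->{}; Y {6}->{}
So after all 3 constraints: D(Z) = {}

Answer: {}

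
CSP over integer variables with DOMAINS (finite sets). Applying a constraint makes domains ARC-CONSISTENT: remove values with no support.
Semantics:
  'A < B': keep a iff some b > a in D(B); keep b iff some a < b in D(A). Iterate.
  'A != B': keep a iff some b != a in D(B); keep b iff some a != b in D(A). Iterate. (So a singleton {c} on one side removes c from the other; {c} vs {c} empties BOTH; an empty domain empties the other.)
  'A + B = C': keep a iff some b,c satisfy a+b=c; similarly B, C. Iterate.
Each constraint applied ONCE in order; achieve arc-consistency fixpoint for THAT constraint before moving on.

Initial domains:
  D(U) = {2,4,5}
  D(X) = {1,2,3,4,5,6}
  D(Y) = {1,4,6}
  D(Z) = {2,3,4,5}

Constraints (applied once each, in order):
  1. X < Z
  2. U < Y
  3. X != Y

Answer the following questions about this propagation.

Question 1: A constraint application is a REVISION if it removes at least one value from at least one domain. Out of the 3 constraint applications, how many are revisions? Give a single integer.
Constraint 1 (X < Z) on D(X)={1,2,3,4,5,6} D(Z)={2,3,4,5}: X {1,2,3,4,5,6}->{1,2,3,4} => REVISION
Constraint 2 (U < Y) on D(U)={2,4,5} D(Y)={1,4,6}: Y {1,4,6}->{4,6} => REVISION
Constraint 3 (X != Y) on D(X)={1,2,3,4} D(Y)={4,6}: no change => not a revision
Total revisions = 2

Answer: 2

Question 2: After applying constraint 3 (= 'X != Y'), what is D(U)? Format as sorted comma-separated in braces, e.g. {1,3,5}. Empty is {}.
Answer: {2,4,5}

Derivation:
Constraint 1 (X < Z) on D(X)={1,2,3,4,5,6} D(Z)={2,3,4,5}: X {1,2,3,4,5,6}->{1,2,3,4}
Constraint 2 (U < Y) on D(U)={2,4,5} D(Y)={1,4,6}: Y {1,4,6}->{4,6}
Constraint 3 (X != Y) on D(X)={1,2,3,4} D(Y)={4,6}: no change
So after constraint 3: D(U) = {2,4,5}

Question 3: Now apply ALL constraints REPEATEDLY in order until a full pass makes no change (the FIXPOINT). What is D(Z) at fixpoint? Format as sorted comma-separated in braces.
pass 0 (initial): D(Z)={2,3,4,5}
pass 1: X {1,2,3,4,5,6}->{1,2,3,4}; Y {1,4,6}->{4,6}
pass 2: no change
Fixpoint after 2 passes: D(Z) = {2,3,4,5}

Answer: {2,3,4,5}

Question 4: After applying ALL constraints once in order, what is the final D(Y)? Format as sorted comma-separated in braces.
Constraint 1 (X < Z) on D(X)={1,2,3,4,5,6} D(Z)={2,3,4,5}: X {1,2,3,4,5,6}->{1,2,3,4}
Constraint 2 (U < Y) on D(U)={2,4,5} D(Y)={1,4,6}: Y {1,4,6}->{4,6}
Constraint 3 (X != Y) on D(X)={1,2,3,4} D(Y)={4,6}: no change
So after all 3 constraints: D(Y) = {4,6}

Answer: {4,6}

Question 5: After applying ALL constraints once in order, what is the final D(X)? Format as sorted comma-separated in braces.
Constraint 1 (X < Z) on D(X)={1,2,3,4,5,6} D(Z)={2,3,4,5}: X {1,2,3,4,5,6}->{1,2,3,4}
Constraint 2 (U < Y) on D(U)={2,4,5} D(Y)={1,4,6}: Y {1,4,6}->{4,6}
Constraint 3 (X != Y) on D(X)={1,2,3,4} D(Y)={4,6}: no change
So after all 3 constraints: D(X) = {1,2,3,4}

Answer: {1,2,3,4}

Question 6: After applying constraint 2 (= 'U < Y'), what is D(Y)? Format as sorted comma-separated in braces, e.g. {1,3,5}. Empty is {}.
Answer: {4,6}

Derivation:
Constraint 1 (X < Z) on D(X)={1,2,3,4,5,6} D(Z)={2,3,4,5}: X {1,2,3,4,5,6}->{1,2,3,4}
Constraint 2 (U < Y) on D(U)={2,4,5} D(Y)={1,4,6}: Y {1,4,6}->{4,6}
So after constraint 2: D(Y) = {4,6}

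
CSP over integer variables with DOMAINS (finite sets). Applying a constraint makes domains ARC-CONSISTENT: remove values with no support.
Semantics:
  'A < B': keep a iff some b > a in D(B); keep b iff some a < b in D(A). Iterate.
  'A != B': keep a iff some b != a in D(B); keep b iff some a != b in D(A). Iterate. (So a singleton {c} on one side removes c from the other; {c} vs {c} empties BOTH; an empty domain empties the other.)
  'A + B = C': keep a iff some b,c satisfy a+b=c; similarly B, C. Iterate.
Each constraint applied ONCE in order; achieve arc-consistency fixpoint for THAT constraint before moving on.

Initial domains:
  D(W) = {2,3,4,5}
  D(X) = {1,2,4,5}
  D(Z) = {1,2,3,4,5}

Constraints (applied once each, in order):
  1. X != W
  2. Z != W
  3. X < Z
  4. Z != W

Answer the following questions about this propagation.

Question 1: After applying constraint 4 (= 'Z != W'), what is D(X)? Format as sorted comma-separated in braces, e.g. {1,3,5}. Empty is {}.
Answer: {1,2,4}

Derivation:
Constraint 1 (X != W) on D(X)={1,2,4,5} D(W)={2,3,4,5}: no change
Constraint 2 (Z != W) on D(Z)={1,2,3,4,5} D(W)={2,3,4,5}: no change
Constraint 3 (X < Z) on D(X)={1,2,4,5} D(Z)={1,2,3,4,5}: X {1,2,4,5}->{1,2,4}; Z {1,2,3,4,5}->{2,3,4,5}
Constraint 4 (Z != W) on D(Z)={2,3,4,5} D(W)={2,3,4,5}: no change
So after constraint 4: D(X) = {1,2,4}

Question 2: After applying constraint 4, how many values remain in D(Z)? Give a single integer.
Constraint 1 (X != W) on D(X)={1,2,4,5} D(W)={2,3,4,5}: no change
Constraint 2 (Z != W) on D(Z)={1,2,3,4,5} D(W)={2,3,4,5}: no change
Constraint 3 (X < Z) on D(X)={1,2,4,5} D(Z)={1,2,3,4,5}: X {1,2,4,5}->{1,2,4}; Z {1,2,3,4,5}->{2,3,4,5}
Constraint 4 (Z != W) on D(Z)={2,3,4,5} D(W)={2,3,4,5}: no change
So after constraint 4: D(Z)={2,3,4,5}, size = 4

Answer: 4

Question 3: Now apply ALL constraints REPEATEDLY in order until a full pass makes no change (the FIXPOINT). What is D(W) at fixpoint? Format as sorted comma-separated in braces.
Answer: {2,3,4,5}

Derivation:
pass 0 (initial): D(W)={2,3,4,5}
pass 1: X {1,2,4,5}->{1,2,4}; Z {1,2,3,4,5}->{2,3,4,5}
pass 2: no change
Fixpoint after 2 passes: D(W) = {2,3,4,5}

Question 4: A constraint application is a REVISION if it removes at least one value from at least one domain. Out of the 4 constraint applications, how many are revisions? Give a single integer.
Answer: 1

Derivation:
Constraint 1 (X != W) on D(X)={1,2,4,5} D(W)={2,3,4,5}: no change => not a revision
Constraint 2 (Z != W) on D(Z)={1,2,3,4,5} D(W)={2,3,4,5}: no change => not a revision
Constraint 3 (X < Z) on D(X)={1,2,4,5} D(Z)={1,2,3,4,5}: X {1,2,4,5}->{1,2,4}; Z {1,2,3,4,5}->{2,3,4,5} => REVISION
Constraint 4 (Z != W) on D(Z)={2,3,4,5} D(W)={2,3,4,5}: no change => not a revision
Total revisions = 1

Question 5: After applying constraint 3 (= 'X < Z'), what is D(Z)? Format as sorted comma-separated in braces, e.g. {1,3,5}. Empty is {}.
Constraint 1 (X != W) on D(X)={1,2,4,5} D(W)={2,3,4,5}: no change
Constraint 2 (Z != W) on D(Z)={1,2,3,4,5} D(W)={2,3,4,5}: no change
Constraint 3 (X < Z) on D(X)={1,2,4,5} D(Z)={1,2,3,4,5}: X {1,2,4,5}->{1,2,4}; Z {1,2,3,4,5}->{2,3,4,5}
So after constraint 3: D(Z) = {2,3,4,5}

Answer: {2,3,4,5}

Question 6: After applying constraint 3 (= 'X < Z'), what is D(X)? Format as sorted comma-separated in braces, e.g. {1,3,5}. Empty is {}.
Constraint 1 (X != W) on D(X)={1,2,4,5} D(W)={2,3,4,5}: no change
Constraint 2 (Z != W) on D(Z)={1,2,3,4,5} D(W)={2,3,4,5}: no change
Constraint 3 (X < Z) on D(X)={1,2,4,5} D(Z)={1,2,3,4,5}: X {1,2,4,5}->{1,2,4}; Z {1,2,3,4,5}->{2,3,4,5}
So after constraint 3: D(X) = {1,2,4}

Answer: {1,2,4}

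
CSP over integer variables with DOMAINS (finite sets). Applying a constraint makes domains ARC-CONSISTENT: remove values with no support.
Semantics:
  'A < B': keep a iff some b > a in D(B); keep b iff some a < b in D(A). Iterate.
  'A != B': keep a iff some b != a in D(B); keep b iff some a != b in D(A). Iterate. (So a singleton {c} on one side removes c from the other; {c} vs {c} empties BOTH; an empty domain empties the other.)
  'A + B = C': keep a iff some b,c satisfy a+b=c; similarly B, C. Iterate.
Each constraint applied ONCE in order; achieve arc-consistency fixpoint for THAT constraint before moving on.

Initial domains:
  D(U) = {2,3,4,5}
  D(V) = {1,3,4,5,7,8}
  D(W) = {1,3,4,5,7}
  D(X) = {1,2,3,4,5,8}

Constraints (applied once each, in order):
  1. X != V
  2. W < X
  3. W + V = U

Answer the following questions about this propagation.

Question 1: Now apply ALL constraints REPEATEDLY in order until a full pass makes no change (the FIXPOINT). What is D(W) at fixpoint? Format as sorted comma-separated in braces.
pass 0 (initial): D(W)={1,3,4,5,7}
pass 1: U {2,3,4,5}->{2,4,5}; V {1,3,4,5,7,8}->{1,3,4}; W {1,3,4,5,7}->{1,3,4}; X {1,2,3,4,5,8}->{2,3,4,5,8}
pass 2: no change
Fixpoint after 2 passes: D(W) = {1,3,4}

Answer: {1,3,4}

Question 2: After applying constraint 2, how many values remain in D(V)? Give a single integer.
Answer: 6

Derivation:
Constraint 1 (X != V) on D(X)={1,2,3,4,5,8} D(V)={1,3,4,5,7,8}: no change
Constraint 2 (W < X) on D(W)={1,3,4,5,7} D(X)={1,2,3,4,5,8}: X {1,2,3,4,5,8}->{2,3,4,5,8}
So after constraint 2: D(V)={1,3,4,5,7,8}, size = 6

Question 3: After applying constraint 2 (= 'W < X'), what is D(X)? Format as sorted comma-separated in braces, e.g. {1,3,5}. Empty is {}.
Answer: {2,3,4,5,8}

Derivation:
Constraint 1 (X != V) on D(X)={1,2,3,4,5,8} D(V)={1,3,4,5,7,8}: no change
Constraint 2 (W < X) on D(W)={1,3,4,5,7} D(X)={1,2,3,4,5,8}: X {1,2,3,4,5,8}->{2,3,4,5,8}
So after constraint 2: D(X) = {2,3,4,5,8}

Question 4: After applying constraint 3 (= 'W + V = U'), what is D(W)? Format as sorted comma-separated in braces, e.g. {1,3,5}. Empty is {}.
Answer: {1,3,4}

Derivation:
Constraint 1 (X != V) on D(X)={1,2,3,4,5,8} D(V)={1,3,4,5,7,8}: no change
Constraint 2 (W < X) on D(W)={1,3,4,5,7} D(X)={1,2,3,4,5,8}: X {1,2,3,4,5,8}->{2,3,4,5,8}
Constraint 3 (W + V = U) on D(W)={1,3,4,5,7} D(V)={1,3,4,5,7,8} D(U)={2,3,4,5}: W {1,3,4,5,7}->{1,3,4}; V {1,3,4,5,7,8}->{1,3,4}; U {2,3,4,5}->{2,4,5}
So after constraint 3: D(W) = {1,3,4}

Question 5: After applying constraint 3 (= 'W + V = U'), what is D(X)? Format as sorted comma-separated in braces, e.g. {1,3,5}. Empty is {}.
Answer: {2,3,4,5,8}

Derivation:
Constraint 1 (X != V) on D(X)={1,2,3,4,5,8} D(V)={1,3,4,5,7,8}: no change
Constraint 2 (W < X) on D(W)={1,3,4,5,7} D(X)={1,2,3,4,5,8}: X {1,2,3,4,5,8}->{2,3,4,5,8}
Constraint 3 (W + V = U) on D(W)={1,3,4,5,7} D(V)={1,3,4,5,7,8} D(U)={2,3,4,5}: W {1,3,4,5,7}->{1,3,4}; V {1,3,4,5,7,8}->{1,3,4}; U {2,3,4,5}->{2,4,5}
So after constraint 3: D(X) = {2,3,4,5,8}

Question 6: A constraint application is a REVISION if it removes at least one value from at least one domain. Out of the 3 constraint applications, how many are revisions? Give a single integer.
Constraint 1 (X != V) on D(X)={1,2,3,4,5,8} D(V)={1,3,4,5,7,8}: no change => not a revision
Constraint 2 (W < X) on D(W)={1,3,4,5,7} D(X)={1,2,3,4,5,8}: X {1,2,3,4,5,8}->{2,3,4,5,8} => REVISION
Constraint 3 (W + V = U) on D(W)={1,3,4,5,7} D(V)={1,3,4,5,7,8} D(U)={2,3,4,5}: W {1,3,4,5,7}->{1,3,4}; V {1,3,4,5,7,8}->{1,3,4}; U {2,3,4,5}->{2,4,5} => REVISION
Total revisions = 2

Answer: 2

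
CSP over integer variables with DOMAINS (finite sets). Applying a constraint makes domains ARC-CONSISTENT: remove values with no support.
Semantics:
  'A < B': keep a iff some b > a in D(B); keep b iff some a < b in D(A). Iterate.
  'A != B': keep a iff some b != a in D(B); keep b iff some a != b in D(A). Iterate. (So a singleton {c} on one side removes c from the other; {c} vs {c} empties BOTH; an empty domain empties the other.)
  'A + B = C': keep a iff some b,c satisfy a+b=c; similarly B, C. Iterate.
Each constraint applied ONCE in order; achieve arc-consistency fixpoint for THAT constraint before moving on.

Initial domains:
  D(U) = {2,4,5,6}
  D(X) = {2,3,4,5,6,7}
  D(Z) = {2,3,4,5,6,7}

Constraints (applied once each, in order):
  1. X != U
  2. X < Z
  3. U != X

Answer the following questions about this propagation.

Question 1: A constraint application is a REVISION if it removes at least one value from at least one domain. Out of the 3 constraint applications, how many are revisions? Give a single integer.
Constraint 1 (X != U) on D(X)={2,3,4,5,6,7} D(U)={2,4,5,6}: no change => not a revision
Constraint 2 (X < Z) on D(X)={2,3,4,5,6,7} D(Z)={2,3,4,5,6,7}: X {2,3,4,5,6,7}->{2,3,4,5,6}; Z {2,3,4,5,6,7}->{3,4,5,6,7} => REVISION
Constraint 3 (U != X) on D(U)={2,4,5,6} D(X)={2,3,4,5,6}: no change => not a revision
Total revisions = 1

Answer: 1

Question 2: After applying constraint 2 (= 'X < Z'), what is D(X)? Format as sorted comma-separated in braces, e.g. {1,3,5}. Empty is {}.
Constraint 1 (X != U) on D(X)={2,3,4,5,6,7} D(U)={2,4,5,6}: no change
Constraint 2 (X < Z) on D(X)={2,3,4,5,6,7} D(Z)={2,3,4,5,6,7}: X {2,3,4,5,6,7}->{2,3,4,5,6}; Z {2,3,4,5,6,7}->{3,4,5,6,7}
So after constraint 2: D(X) = {2,3,4,5,6}

Answer: {2,3,4,5,6}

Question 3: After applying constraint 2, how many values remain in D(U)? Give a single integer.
Answer: 4

Derivation:
Constraint 1 (X != U) on D(X)={2,3,4,5,6,7} D(U)={2,4,5,6}: no change
Constraint 2 (X < Z) on D(X)={2,3,4,5,6,7} D(Z)={2,3,4,5,6,7}: X {2,3,4,5,6,7}->{2,3,4,5,6}; Z {2,3,4,5,6,7}->{3,4,5,6,7}
So after constraint 2: D(U)={2,4,5,6}, size = 4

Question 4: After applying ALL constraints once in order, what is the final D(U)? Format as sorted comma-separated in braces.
Constraint 1 (X != U) on D(X)={2,3,4,5,6,7} D(U)={2,4,5,6}: no change
Constraint 2 (X < Z) on D(X)={2,3,4,5,6,7} D(Z)={2,3,4,5,6,7}: X {2,3,4,5,6,7}->{2,3,4,5,6}; Z {2,3,4,5,6,7}->{3,4,5,6,7}
Constraint 3 (U != X) on D(U)={2,4,5,6} D(X)={2,3,4,5,6}: no change
So after all 3 constraints: D(U) = {2,4,5,6}

Answer: {2,4,5,6}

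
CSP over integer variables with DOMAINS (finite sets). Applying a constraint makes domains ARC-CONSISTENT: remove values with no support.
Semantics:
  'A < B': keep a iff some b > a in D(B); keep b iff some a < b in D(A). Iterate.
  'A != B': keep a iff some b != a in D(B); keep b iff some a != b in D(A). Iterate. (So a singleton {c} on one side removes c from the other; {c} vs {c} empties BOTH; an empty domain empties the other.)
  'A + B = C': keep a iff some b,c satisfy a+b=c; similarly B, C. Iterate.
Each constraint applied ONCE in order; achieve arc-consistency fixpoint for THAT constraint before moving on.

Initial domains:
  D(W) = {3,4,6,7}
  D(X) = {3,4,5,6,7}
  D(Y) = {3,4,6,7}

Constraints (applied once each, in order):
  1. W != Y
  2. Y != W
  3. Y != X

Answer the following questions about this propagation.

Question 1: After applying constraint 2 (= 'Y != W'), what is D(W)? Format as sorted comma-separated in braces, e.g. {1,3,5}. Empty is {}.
Constraint 1 (W != Y) on D(W)={3,4,6,7} D(Y)={3,4,6,7}: no change
Constraint 2 (Y != W) on D(Y)={3,4,6,7} D(W)={3,4,6,7}: no change
So after constraint 2: D(W) = {3,4,6,7}

Answer: {3,4,6,7}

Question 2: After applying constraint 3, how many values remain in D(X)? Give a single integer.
Answer: 5

Derivation:
Constraint 1 (W != Y) on D(W)={3,4,6,7} D(Y)={3,4,6,7}: no change
Constraint 2 (Y != W) on D(Y)={3,4,6,7} D(W)={3,4,6,7}: no change
Constraint 3 (Y != X) on D(Y)={3,4,6,7} D(X)={3,4,5,6,7}: no change
So after constraint 3: D(X)={3,4,5,6,7}, size = 5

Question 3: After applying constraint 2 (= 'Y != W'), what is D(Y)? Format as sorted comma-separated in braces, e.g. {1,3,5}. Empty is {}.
Constraint 1 (W != Y) on D(W)={3,4,6,7} D(Y)={3,4,6,7}: no change
Constraint 2 (Y != W) on D(Y)={3,4,6,7} D(W)={3,4,6,7}: no change
So after constraint 2: D(Y) = {3,4,6,7}

Answer: {3,4,6,7}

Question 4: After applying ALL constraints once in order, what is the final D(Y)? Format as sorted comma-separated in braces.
Constraint 1 (W != Y) on D(W)={3,4,6,7} D(Y)={3,4,6,7}: no change
Constraint 2 (Y != W) on D(Y)={3,4,6,7} D(W)={3,4,6,7}: no change
Constraint 3 (Y != X) on D(Y)={3,4,6,7} D(X)={3,4,5,6,7}: no change
So after all 3 constraints: D(Y) = {3,4,6,7}

Answer: {3,4,6,7}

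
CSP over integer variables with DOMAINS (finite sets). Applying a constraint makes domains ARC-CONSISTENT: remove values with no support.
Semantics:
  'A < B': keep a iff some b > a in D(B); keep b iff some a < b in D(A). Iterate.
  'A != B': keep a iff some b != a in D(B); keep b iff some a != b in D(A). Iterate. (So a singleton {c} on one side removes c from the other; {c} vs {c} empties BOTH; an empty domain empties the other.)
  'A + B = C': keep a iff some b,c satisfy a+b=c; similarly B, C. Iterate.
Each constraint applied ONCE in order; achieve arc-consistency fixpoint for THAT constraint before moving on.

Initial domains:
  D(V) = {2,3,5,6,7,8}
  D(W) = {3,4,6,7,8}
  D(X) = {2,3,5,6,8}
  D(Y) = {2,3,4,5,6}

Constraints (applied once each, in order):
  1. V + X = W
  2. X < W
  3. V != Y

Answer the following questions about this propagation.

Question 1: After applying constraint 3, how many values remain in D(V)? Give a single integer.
Answer: 4

Derivation:
Constraint 1 (V + X = W) on D(V)={2,3,5,6,7,8} D(X)={2,3,5,6,8} D(W)={3,4,6,7,8}: V {2,3,5,6,7,8}->{2,3,5,6}; X {2,3,5,6,8}->{2,3,5,6}; W {3,4,6,7,8}->{4,6,7,8}
Constraint 2 (X < W) on D(X)={2,3,5,6} D(W)={4,6,7,8}: no change
Constraint 3 (V != Y) on D(V)={2,3,5,6} D(Y)={2,3,4,5,6}: no change
So after constraint 3: D(V)={2,3,5,6}, size = 4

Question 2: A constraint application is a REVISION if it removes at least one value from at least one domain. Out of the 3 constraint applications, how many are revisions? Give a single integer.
Constraint 1 (V + X = W) on D(V)={2,3,5,6,7,8} D(X)={2,3,5,6,8} D(W)={3,4,6,7,8}: V {2,3,5,6,7,8}->{2,3,5,6}; X {2,3,5,6,8}->{2,3,5,6}; W {3,4,6,7,8}->{4,6,7,8} => REVISION
Constraint 2 (X < W) on D(X)={2,3,5,6} D(W)={4,6,7,8}: no change => not a revision
Constraint 3 (V != Y) on D(V)={2,3,5,6} D(Y)={2,3,4,5,6}: no change => not a revision
Total revisions = 1

Answer: 1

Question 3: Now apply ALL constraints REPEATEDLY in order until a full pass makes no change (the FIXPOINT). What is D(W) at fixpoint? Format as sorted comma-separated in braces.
pass 0 (initial): D(W)={3,4,6,7,8}
pass 1: V {2,3,5,6,7,8}->{2,3,5,6}; W {3,4,6,7,8}->{4,6,7,8}; X {2,3,5,6,8}->{2,3,5,6}
pass 2: no change
Fixpoint after 2 passes: D(W) = {4,6,7,8}

Answer: {4,6,7,8}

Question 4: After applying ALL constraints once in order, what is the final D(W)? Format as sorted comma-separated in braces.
Answer: {4,6,7,8}

Derivation:
Constraint 1 (V + X = W) on D(V)={2,3,5,6,7,8} D(X)={2,3,5,6,8} D(W)={3,4,6,7,8}: V {2,3,5,6,7,8}->{2,3,5,6}; X {2,3,5,6,8}->{2,3,5,6}; W {3,4,6,7,8}->{4,6,7,8}
Constraint 2 (X < W) on D(X)={2,3,5,6} D(W)={4,6,7,8}: no change
Constraint 3 (V != Y) on D(V)={2,3,5,6} D(Y)={2,3,4,5,6}: no change
So after all 3 constraints: D(W) = {4,6,7,8}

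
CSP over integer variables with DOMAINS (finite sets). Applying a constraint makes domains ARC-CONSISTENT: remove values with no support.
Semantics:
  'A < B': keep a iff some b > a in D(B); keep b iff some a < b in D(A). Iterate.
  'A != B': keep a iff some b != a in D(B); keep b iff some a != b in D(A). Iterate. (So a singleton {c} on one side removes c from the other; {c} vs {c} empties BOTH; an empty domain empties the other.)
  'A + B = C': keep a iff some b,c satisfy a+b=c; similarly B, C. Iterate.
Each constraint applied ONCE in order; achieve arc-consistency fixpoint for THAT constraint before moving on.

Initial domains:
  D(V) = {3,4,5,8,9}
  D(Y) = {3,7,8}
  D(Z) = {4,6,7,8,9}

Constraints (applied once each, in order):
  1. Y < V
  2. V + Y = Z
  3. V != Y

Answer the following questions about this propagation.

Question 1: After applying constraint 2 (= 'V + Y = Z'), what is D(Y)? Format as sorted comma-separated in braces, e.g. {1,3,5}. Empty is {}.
Answer: {3}

Derivation:
Constraint 1 (Y < V) on D(Y)={3,7,8} D(V)={3,4,5,8,9}: V {3,4,5,8,9}->{4,5,8,9}
Constraint 2 (V + Y = Z) on D(V)={4,5,8,9} D(Y)={3,7,8} D(Z)={4,6,7,8,9}: V {4,5,8,9}->{4,5}; Y {3,7,8}->{3}; Z {4,6,7,8,9}->{7,8}
So after constraint 2: D(Y) = {3}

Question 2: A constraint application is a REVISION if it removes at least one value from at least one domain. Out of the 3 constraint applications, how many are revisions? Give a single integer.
Constraint 1 (Y < V) on D(Y)={3,7,8} D(V)={3,4,5,8,9}: V {3,4,5,8,9}->{4,5,8,9} => REVISION
Constraint 2 (V + Y = Z) on D(V)={4,5,8,9} D(Y)={3,7,8} D(Z)={4,6,7,8,9}: V {4,5,8,9}->{4,5}; Y {3,7,8}->{3}; Z {4,6,7,8,9}->{7,8} => REVISION
Constraint 3 (V != Y) on D(V)={4,5} D(Y)={3}: no change => not a revision
Total revisions = 2

Answer: 2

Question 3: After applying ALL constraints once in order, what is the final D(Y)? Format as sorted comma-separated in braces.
Answer: {3}

Derivation:
Constraint 1 (Y < V) on D(Y)={3,7,8} D(V)={3,4,5,8,9}: V {3,4,5,8,9}->{4,5,8,9}
Constraint 2 (V + Y = Z) on D(V)={4,5,8,9} D(Y)={3,7,8} D(Z)={4,6,7,8,9}: V {4,5,8,9}->{4,5}; Y {3,7,8}->{3}; Z {4,6,7,8,9}->{7,8}
Constraint 3 (V != Y) on D(V)={4,5} D(Y)={3}: no change
So after all 3 constraints: D(Y) = {3}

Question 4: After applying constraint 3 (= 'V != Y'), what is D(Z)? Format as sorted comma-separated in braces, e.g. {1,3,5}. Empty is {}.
Answer: {7,8}

Derivation:
Constraint 1 (Y < V) on D(Y)={3,7,8} D(V)={3,4,5,8,9}: V {3,4,5,8,9}->{4,5,8,9}
Constraint 2 (V + Y = Z) on D(V)={4,5,8,9} D(Y)={3,7,8} D(Z)={4,6,7,8,9}: V {4,5,8,9}->{4,5}; Y {3,7,8}->{3}; Z {4,6,7,8,9}->{7,8}
Constraint 3 (V != Y) on D(V)={4,5} D(Y)={3}: no change
So after constraint 3: D(Z) = {7,8}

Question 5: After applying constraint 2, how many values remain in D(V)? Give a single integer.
Constraint 1 (Y < V) on D(Y)={3,7,8} D(V)={3,4,5,8,9}: V {3,4,5,8,9}->{4,5,8,9}
Constraint 2 (V + Y = Z) on D(V)={4,5,8,9} D(Y)={3,7,8} D(Z)={4,6,7,8,9}: V {4,5,8,9}->{4,5}; Y {3,7,8}->{3}; Z {4,6,7,8,9}->{7,8}
So after constraint 2: D(V)={4,5}, size = 2

Answer: 2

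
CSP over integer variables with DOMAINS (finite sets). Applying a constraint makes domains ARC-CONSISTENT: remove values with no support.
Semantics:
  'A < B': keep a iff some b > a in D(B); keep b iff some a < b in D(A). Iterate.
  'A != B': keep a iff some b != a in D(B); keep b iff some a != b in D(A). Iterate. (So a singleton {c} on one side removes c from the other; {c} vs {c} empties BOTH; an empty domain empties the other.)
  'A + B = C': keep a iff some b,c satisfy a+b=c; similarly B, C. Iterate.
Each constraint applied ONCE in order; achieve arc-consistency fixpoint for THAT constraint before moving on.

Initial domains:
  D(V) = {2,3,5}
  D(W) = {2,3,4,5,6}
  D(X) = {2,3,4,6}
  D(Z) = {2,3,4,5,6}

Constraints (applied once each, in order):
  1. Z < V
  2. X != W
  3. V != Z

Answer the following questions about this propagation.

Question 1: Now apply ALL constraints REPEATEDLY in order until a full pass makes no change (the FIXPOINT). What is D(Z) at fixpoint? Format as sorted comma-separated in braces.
Answer: {2,3,4}

Derivation:
pass 0 (initial): D(Z)={2,3,4,5,6}
pass 1: V {2,3,5}->{3,5}; Z {2,3,4,5,6}->{2,3,4}
pass 2: no change
Fixpoint after 2 passes: D(Z) = {2,3,4}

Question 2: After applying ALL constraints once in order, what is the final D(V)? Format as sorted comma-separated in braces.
Constraint 1 (Z < V) on D(Z)={2,3,4,5,6} D(V)={2,3,5}: Z {2,3,4,5,6}->{2,3,4}; V {2,3,5}->{3,5}
Constraint 2 (X != W) on D(X)={2,3,4,6} D(W)={2,3,4,5,6}: no change
Constraint 3 (V != Z) on D(V)={3,5} D(Z)={2,3,4}: no change
So after all 3 constraints: D(V) = {3,5}

Answer: {3,5}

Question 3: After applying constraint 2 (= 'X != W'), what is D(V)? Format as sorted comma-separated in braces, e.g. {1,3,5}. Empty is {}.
Constraint 1 (Z < V) on D(Z)={2,3,4,5,6} D(V)={2,3,5}: Z {2,3,4,5,6}->{2,3,4}; V {2,3,5}->{3,5}
Constraint 2 (X != W) on D(X)={2,3,4,6} D(W)={2,3,4,5,6}: no change
So after constraint 2: D(V) = {3,5}

Answer: {3,5}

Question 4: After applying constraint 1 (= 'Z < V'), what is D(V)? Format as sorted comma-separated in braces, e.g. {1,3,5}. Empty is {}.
Constraint 1 (Z < V) on D(Z)={2,3,4,5,6} D(V)={2,3,5}: Z {2,3,4,5,6}->{2,3,4}; V {2,3,5}->{3,5}
So after constraint 1: D(V) = {3,5}

Answer: {3,5}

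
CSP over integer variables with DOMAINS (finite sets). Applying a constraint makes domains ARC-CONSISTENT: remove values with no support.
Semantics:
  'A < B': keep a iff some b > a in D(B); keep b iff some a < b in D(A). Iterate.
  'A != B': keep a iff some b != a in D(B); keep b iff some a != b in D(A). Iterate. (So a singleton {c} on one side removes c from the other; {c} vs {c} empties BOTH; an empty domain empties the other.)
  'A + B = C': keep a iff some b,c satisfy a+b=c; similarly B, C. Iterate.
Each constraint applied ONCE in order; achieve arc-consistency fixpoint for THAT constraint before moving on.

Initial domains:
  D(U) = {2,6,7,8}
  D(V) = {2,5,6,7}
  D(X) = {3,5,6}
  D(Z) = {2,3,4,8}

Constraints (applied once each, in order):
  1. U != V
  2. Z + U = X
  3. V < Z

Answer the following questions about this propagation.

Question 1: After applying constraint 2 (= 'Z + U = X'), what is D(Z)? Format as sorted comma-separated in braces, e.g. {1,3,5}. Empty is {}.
Constraint 1 (U != V) on D(U)={2,6,7,8} D(V)={2,5,6,7}: no change
Constraint 2 (Z + U = X) on D(Z)={2,3,4,8} D(U)={2,6,7,8} D(X)={3,5,6}: Z {2,3,4,8}->{3,4}; U {2,6,7,8}->{2}; X {3,5,6}->{5,6}
So after constraint 2: D(Z) = {3,4}

Answer: {3,4}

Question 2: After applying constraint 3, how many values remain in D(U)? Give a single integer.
Answer: 1

Derivation:
Constraint 1 (U != V) on D(U)={2,6,7,8} D(V)={2,5,6,7}: no change
Constraint 2 (Z + U = X) on D(Z)={2,3,4,8} D(U)={2,6,7,8} D(X)={3,5,6}: Z {2,3,4,8}->{3,4}; U {2,6,7,8}->{2}; X {3,5,6}->{5,6}
Constraint 3 (V < Z) on D(V)={2,5,6,7} D(Z)={3,4}: V {2,5,6,7}->{2}
So after constraint 3: D(U)={2}, size = 1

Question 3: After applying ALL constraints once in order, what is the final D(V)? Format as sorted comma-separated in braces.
Answer: {2}

Derivation:
Constraint 1 (U != V) on D(U)={2,6,7,8} D(V)={2,5,6,7}: no change
Constraint 2 (Z + U = X) on D(Z)={2,3,4,8} D(U)={2,6,7,8} D(X)={3,5,6}: Z {2,3,4,8}->{3,4}; U {2,6,7,8}->{2}; X {3,5,6}->{5,6}
Constraint 3 (V < Z) on D(V)={2,5,6,7} D(Z)={3,4}: V {2,5,6,7}->{2}
So after all 3 constraints: D(V) = {2}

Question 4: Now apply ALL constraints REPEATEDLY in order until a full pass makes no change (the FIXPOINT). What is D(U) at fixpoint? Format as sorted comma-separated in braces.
Answer: {}

Derivation:
pass 0 (initial): D(U)={2,6,7,8}
pass 1: U {2,6,7,8}->{2}; V {2,5,6,7}->{2}; X {3,5,6}->{5,6}; Z {2,3,4,8}->{3,4}
pass 2: U {2}->{}; V {2}->{}; X {5,6}->{}; Z {3,4}->{}
pass 3: no change
Fixpoint after 3 passes: D(U) = {}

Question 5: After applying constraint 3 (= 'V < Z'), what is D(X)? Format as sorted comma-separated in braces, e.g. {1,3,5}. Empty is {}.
Constraint 1 (U != V) on D(U)={2,6,7,8} D(V)={2,5,6,7}: no change
Constraint 2 (Z + U = X) on D(Z)={2,3,4,8} D(U)={2,6,7,8} D(X)={3,5,6}: Z {2,3,4,8}->{3,4}; U {2,6,7,8}->{2}; X {3,5,6}->{5,6}
Constraint 3 (V < Z) on D(V)={2,5,6,7} D(Z)={3,4}: V {2,5,6,7}->{2}
So after constraint 3: D(X) = {5,6}

Answer: {5,6}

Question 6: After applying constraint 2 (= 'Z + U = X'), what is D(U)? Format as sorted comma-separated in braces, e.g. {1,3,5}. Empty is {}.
Answer: {2}

Derivation:
Constraint 1 (U != V) on D(U)={2,6,7,8} D(V)={2,5,6,7}: no change
Constraint 2 (Z + U = X) on D(Z)={2,3,4,8} D(U)={2,6,7,8} D(X)={3,5,6}: Z {2,3,4,8}->{3,4}; U {2,6,7,8}->{2}; X {3,5,6}->{5,6}
So after constraint 2: D(U) = {2}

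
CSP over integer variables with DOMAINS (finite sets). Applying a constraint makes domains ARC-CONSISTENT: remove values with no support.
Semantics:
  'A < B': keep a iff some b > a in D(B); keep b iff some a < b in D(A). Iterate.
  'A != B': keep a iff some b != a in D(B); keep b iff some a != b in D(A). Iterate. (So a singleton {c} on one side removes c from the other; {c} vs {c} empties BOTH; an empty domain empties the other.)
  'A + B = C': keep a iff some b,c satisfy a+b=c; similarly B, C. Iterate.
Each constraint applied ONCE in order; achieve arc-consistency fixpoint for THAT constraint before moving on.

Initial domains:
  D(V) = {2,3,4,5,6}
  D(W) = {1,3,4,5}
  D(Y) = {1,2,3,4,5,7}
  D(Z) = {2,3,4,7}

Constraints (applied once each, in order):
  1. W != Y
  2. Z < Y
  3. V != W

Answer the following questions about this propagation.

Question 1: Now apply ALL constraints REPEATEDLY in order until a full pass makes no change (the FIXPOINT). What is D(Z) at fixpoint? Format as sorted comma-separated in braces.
Answer: {2,3,4}

Derivation:
pass 0 (initial): D(Z)={2,3,4,7}
pass 1: Y {1,2,3,4,5,7}->{3,4,5,7}; Z {2,3,4,7}->{2,3,4}
pass 2: no change
Fixpoint after 2 passes: D(Z) = {2,3,4}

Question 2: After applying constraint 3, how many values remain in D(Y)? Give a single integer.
Answer: 4

Derivation:
Constraint 1 (W != Y) on D(W)={1,3,4,5} D(Y)={1,2,3,4,5,7}: no change
Constraint 2 (Z < Y) on D(Z)={2,3,4,7} D(Y)={1,2,3,4,5,7}: Z {2,3,4,7}->{2,3,4}; Y {1,2,3,4,5,7}->{3,4,5,7}
Constraint 3 (V != W) on D(V)={2,3,4,5,6} D(W)={1,3,4,5}: no change
So after constraint 3: D(Y)={3,4,5,7}, size = 4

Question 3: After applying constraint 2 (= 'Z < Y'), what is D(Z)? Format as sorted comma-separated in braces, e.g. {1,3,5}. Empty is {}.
Constraint 1 (W != Y) on D(W)={1,3,4,5} D(Y)={1,2,3,4,5,7}: no change
Constraint 2 (Z < Y) on D(Z)={2,3,4,7} D(Y)={1,2,3,4,5,7}: Z {2,3,4,7}->{2,3,4}; Y {1,2,3,4,5,7}->{3,4,5,7}
So after constraint 2: D(Z) = {2,3,4}

Answer: {2,3,4}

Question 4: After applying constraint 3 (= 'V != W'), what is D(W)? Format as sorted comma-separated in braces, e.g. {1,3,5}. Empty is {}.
Answer: {1,3,4,5}

Derivation:
Constraint 1 (W != Y) on D(W)={1,3,4,5} D(Y)={1,2,3,4,5,7}: no change
Constraint 2 (Z < Y) on D(Z)={2,3,4,7} D(Y)={1,2,3,4,5,7}: Z {2,3,4,7}->{2,3,4}; Y {1,2,3,4,5,7}->{3,4,5,7}
Constraint 3 (V != W) on D(V)={2,3,4,5,6} D(W)={1,3,4,5}: no change
So after constraint 3: D(W) = {1,3,4,5}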